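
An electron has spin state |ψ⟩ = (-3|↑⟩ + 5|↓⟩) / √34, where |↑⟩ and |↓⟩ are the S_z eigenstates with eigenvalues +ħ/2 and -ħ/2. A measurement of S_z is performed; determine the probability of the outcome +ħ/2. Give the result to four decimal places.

The +ħ/2 outcome corresponds to |↑⟩. Its amplitude in |ψ⟩ is -3/√34.
P = |-3|² / 34 = 9/34.

0.2647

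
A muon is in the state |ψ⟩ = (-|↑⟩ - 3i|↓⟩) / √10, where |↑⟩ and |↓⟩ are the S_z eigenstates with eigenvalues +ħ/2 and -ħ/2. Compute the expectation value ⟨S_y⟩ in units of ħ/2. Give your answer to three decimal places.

⟨σ_y⟩ = 2 Im(a* b)/(|a|²+|b|²) with a = -1, b = -3i.
a* b = 3i, so ⟨σ_y⟩ = 6/10.
⟨S_y⟩ = (ħ/2)·⟨σ_y⟩.

0.600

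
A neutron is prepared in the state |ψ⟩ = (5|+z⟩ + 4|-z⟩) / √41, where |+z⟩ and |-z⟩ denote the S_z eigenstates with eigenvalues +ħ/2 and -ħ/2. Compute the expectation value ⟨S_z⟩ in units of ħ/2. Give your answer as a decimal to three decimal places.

0.220

⟨σ_z⟩ = |a|² - |b|² divided by |a|²+|b|², with a, b the |+z⟩, |-z⟩ amplitudes.
= (25 - 16)/41 = 9/41.
⟨S_z⟩ = (ħ/2)·⟨σ_z⟩.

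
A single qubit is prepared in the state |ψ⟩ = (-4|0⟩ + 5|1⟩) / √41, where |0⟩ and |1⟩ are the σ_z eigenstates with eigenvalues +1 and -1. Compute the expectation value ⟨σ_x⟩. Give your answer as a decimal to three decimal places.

⟨σ_x⟩ = 2 Re(a* b)/(|a|²+|b|²) with a = -4, b = 5.
a* b = -20, so ⟨σ_x⟩ = -40/41.

-0.976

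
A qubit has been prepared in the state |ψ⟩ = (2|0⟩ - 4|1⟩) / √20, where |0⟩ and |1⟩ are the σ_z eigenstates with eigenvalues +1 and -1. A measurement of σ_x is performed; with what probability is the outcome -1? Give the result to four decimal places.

0.9000

|-x⟩ = (|0⟩ - |1⟩)/√2, so ⟨-x|ψ⟩ = (6) / (√2·√20).
P = |6|² / 40 = 36/40.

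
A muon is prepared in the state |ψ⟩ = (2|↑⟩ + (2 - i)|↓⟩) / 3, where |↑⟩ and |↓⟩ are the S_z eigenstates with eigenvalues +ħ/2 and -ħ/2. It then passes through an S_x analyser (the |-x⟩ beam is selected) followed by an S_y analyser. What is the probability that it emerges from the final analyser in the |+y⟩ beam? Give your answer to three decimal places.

0.028

First analyser (S_x): P(|-x⟩) = |⟨-x|ψ⟩|² = 1/18.
After stage 1 the state is |-x⟩; P(|+y⟩) = |⟨+y|-x⟩|² = 1/2.
Joint probability = 1/18 × 1/2 = 0.028.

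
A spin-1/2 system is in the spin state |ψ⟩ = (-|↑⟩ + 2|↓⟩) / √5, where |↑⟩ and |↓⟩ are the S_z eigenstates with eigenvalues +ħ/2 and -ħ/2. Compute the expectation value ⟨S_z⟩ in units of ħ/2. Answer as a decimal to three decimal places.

⟨σ_z⟩ = |a|² - |b|² divided by |a|²+|b|², with a, b the |↑⟩, |↓⟩ amplitudes.
= (1 - 4)/5 = -3/5.
⟨S_z⟩ = (ħ/2)·⟨σ_z⟩.

-0.600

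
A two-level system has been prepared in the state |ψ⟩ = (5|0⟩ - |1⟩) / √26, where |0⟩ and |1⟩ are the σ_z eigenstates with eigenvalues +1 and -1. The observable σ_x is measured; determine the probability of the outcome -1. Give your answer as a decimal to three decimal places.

|-x⟩ = (|0⟩ - |1⟩)/√2, so ⟨-x|ψ⟩ = (6) / (√2·√26).
P = |6|² / 52 = 36/52.

0.692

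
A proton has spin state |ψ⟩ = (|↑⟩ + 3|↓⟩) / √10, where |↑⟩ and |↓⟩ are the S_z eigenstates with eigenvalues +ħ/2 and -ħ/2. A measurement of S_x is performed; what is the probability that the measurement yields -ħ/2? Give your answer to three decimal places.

|-x⟩ = (|↑⟩ - |↓⟩)/√2, so ⟨-x|ψ⟩ = (-2) / (√2·√10).
P = |-2|² / 20 = 4/20.

0.200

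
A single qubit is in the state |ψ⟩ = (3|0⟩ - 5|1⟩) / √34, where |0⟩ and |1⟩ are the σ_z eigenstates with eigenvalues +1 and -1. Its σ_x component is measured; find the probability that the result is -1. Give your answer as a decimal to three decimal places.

|-x⟩ = (|0⟩ - |1⟩)/√2, so ⟨-x|ψ⟩ = (8) / (√2·√34).
P = |8|² / 68 = 64/68.

0.941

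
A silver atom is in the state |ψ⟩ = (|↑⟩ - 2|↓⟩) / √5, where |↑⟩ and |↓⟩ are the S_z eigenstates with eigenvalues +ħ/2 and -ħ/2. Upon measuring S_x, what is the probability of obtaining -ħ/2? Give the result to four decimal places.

|-x⟩ = (|↑⟩ - |↓⟩)/√2, so ⟨-x|ψ⟩ = (3) / (√2·√5).
P = |3|² / 10 = 9/10.

0.9000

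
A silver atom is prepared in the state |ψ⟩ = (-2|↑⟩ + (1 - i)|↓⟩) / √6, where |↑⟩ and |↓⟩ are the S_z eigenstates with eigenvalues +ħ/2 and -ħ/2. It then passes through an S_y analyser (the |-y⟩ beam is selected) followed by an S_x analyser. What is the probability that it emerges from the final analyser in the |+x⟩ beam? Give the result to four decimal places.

0.0833

First analyser (S_y): P(|-y⟩) = |⟨-y|ψ⟩|² = 2/12.
After stage 1 the state is |-y⟩; P(|+x⟩) = |⟨+x|-y⟩|² = 1/2.
Joint probability = 2/12 × 1/2 = 0.0833.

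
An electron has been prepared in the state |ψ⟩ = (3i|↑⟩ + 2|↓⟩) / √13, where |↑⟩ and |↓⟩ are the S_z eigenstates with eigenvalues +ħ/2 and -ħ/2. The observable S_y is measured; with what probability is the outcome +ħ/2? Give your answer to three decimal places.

|+y⟩ = (|↑⟩ + i|↓⟩)/√2, so ⟨+y|ψ⟩ = (i) / (√2·√13).
P = |i|² / 26 = 1/26.

0.038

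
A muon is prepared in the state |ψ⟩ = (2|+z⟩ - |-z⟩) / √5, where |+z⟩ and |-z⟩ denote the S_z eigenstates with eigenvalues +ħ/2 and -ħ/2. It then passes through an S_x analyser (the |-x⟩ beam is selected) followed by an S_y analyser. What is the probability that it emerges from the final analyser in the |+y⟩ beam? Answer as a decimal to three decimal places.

First analyser (S_x): P(|-x⟩) = |⟨-x|ψ⟩|² = 9/10.
After stage 1 the state is |-x⟩; P(|+y⟩) = |⟨+y|-x⟩|² = 1/2.
Joint probability = 9/10 × 1/2 = 0.450.

0.450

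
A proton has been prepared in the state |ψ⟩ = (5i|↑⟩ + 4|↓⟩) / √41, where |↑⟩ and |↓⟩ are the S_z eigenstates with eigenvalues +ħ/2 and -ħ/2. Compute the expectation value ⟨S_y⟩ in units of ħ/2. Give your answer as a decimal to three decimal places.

⟨σ_y⟩ = 2 Im(a* b)/(|a|²+|b|²) with a = 5i, b = 4.
a* b = -20i, so ⟨σ_y⟩ = -40/41.
⟨S_y⟩ = (ħ/2)·⟨σ_y⟩.

-0.976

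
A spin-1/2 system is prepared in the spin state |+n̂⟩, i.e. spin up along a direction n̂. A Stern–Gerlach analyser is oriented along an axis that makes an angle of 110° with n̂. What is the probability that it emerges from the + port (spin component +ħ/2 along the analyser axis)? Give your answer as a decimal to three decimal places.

For spin-½, the probability of finding spin-up along an axis at angle θ to the initial spin direction is cos²(θ/2); spin-down is sin²(θ/2).
θ = 110°, so P = cos²(55°) ≈ 0.329.

0.329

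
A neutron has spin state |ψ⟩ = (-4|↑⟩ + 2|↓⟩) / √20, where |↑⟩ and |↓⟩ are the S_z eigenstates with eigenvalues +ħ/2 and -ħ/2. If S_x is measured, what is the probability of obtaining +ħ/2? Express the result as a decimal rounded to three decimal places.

|+x⟩ = (|↑⟩ + |↓⟩)/√2, so ⟨+x|ψ⟩ = (-2) / (√2·√20).
P = |-2|² / 40 = 4/40.

0.100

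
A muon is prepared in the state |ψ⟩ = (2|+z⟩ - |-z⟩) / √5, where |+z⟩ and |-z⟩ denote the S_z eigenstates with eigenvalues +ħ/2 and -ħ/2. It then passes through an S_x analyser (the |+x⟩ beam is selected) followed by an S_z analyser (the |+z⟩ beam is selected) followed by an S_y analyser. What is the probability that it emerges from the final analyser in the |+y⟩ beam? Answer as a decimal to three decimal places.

First analyser (S_x): P(|+x⟩) = |⟨+x|ψ⟩|² = 1/10.
After stage 1 the state is |+x⟩; P(|+z⟩) = |⟨+z|+x⟩|² = 1/2.
After stage 2 the state is |+z⟩; P(|+y⟩) = |⟨+y|+z⟩|² = 1/2.
Joint probability = 1/10 × 1/2 × 1/2 = 0.025.

0.025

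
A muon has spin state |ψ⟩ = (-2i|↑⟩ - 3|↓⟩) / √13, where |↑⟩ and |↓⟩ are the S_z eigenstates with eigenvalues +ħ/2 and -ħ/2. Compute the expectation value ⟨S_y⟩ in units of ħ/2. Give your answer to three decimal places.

-0.923

⟨σ_y⟩ = 2 Im(a* b)/(|a|²+|b|²) with a = -2i, b = -3.
a* b = -6i, so ⟨σ_y⟩ = -12/13.
⟨S_y⟩ = (ħ/2)·⟨σ_y⟩.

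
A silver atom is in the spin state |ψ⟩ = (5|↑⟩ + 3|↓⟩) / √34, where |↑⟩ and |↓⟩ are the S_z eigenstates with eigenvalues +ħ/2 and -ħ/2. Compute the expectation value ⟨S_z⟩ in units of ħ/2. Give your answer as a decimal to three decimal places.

⟨σ_z⟩ = |a|² - |b|² divided by |a|²+|b|², with a, b the |↑⟩, |↓⟩ amplitudes.
= (25 - 9)/34 = 16/34.
⟨S_z⟩ = (ħ/2)·⟨σ_z⟩.

0.471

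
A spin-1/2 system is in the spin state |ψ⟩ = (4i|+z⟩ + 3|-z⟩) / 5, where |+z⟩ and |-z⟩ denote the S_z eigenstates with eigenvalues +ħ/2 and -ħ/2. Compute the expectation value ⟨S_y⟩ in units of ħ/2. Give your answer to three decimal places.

-0.960

⟨σ_y⟩ = 2 Im(a* b)/(|a|²+|b|²) with a = 4i, b = 3.
a* b = -12i, so ⟨σ_y⟩ = -24/25.
⟨S_y⟩ = (ħ/2)·⟨σ_y⟩.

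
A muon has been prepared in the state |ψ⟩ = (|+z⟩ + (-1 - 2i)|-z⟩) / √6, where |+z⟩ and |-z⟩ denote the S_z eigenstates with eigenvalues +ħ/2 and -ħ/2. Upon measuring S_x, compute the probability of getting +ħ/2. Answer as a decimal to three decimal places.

|+x⟩ = (|+z⟩ + |-z⟩)/√2, so ⟨+x|ψ⟩ = (-2i) / (√2·√6).
P = |-2i|² / 12 = 4/12.

0.333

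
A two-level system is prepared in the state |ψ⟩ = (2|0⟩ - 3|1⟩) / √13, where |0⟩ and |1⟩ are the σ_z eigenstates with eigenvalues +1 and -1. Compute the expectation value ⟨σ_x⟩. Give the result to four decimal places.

-0.9231

⟨σ_x⟩ = 2 Re(a* b)/(|a|²+|b|²) with a = 2, b = -3.
a* b = -6, so ⟨σ_x⟩ = -12/13.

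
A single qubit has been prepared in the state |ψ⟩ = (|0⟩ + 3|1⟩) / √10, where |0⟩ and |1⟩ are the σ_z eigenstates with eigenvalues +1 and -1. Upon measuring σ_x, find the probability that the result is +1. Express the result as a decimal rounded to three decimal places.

|+x⟩ = (|0⟩ + |1⟩)/√2, so ⟨+x|ψ⟩ = (4) / (√2·√10).
P = |4|² / 20 = 16/20.

0.800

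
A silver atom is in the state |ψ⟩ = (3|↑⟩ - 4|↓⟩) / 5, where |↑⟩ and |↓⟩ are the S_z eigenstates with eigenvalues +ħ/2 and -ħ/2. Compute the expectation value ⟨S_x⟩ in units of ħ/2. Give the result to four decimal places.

-0.9600

⟨σ_x⟩ = 2 Re(a* b)/(|a|²+|b|²) with a = 3, b = -4.
a* b = -12, so ⟨σ_x⟩ = -24/25.
⟨S_x⟩ = (ħ/2)·⟨σ_x⟩.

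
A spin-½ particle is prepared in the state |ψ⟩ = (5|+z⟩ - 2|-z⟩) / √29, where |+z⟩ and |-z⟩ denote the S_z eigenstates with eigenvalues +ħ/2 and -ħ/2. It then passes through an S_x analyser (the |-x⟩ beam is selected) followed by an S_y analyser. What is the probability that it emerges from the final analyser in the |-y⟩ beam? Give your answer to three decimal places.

0.422

First analyser (S_x): P(|-x⟩) = |⟨-x|ψ⟩|² = 49/58.
After stage 1 the state is |-x⟩; P(|-y⟩) = |⟨-y|-x⟩|² = 1/2.
Joint probability = 49/58 × 1/2 = 0.422.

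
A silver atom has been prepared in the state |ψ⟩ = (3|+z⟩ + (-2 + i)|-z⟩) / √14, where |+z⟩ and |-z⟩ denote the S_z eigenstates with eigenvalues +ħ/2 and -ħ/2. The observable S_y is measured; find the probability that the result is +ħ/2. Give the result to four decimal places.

0.7143

|+y⟩ = (|+z⟩ + i|-z⟩)/√2, so ⟨+y|ψ⟩ = (4 + 2i) / (√2·√14).
P = |4 + 2i|² / 28 = 20/28.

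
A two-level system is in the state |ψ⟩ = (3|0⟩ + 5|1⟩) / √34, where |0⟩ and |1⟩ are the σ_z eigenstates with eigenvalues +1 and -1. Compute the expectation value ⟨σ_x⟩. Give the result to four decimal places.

0.8824

⟨σ_x⟩ = 2 Re(a* b)/(|a|²+|b|²) with a = 3, b = 5.
a* b = 15, so ⟨σ_x⟩ = 30/34.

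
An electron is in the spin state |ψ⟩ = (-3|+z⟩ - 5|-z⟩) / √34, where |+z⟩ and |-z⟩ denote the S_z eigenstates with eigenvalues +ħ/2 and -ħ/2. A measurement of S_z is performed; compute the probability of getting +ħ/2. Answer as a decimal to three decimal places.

The +ħ/2 outcome corresponds to |+z⟩. Its amplitude in |ψ⟩ is -3/√34.
P = |-3|² / 34 = 9/34.

0.265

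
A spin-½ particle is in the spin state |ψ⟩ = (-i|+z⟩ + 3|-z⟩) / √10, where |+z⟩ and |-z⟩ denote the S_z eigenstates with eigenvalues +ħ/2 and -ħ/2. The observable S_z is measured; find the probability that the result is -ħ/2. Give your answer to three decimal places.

0.900

The -ħ/2 outcome corresponds to |-z⟩. Its amplitude in |ψ⟩ is 3/√10.
P = |3|² / 10 = 9/10.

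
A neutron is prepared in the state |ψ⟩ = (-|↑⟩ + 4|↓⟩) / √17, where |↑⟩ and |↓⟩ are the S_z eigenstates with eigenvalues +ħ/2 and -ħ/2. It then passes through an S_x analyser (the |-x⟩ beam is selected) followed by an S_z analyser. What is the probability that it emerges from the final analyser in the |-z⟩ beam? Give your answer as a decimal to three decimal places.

0.368

First analyser (S_x): P(|-x⟩) = |⟨-x|ψ⟩|² = 25/34.
After stage 1 the state is |-x⟩; P(|-z⟩) = |⟨-z|-x⟩|² = 1/2.
Joint probability = 25/34 × 1/2 = 0.368.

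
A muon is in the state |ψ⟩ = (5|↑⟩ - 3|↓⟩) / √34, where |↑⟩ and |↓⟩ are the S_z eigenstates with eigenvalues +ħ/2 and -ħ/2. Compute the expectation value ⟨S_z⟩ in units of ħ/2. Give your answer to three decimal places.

0.471

⟨σ_z⟩ = |a|² - |b|² divided by |a|²+|b|², with a, b the |↑⟩, |↓⟩ amplitudes.
= (25 - 9)/34 = 16/34.
⟨S_z⟩ = (ħ/2)·⟨σ_z⟩.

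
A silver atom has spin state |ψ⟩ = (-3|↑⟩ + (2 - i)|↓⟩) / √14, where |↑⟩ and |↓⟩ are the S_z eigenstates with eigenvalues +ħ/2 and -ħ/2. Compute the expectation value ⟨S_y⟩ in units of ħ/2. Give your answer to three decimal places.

⟨σ_y⟩ = 2 Im(a* b)/(|a|²+|b|²) with a = -3, b = (2 - i).
a* b = (-6 + 3i), so ⟨σ_y⟩ = 6/14.
⟨S_y⟩ = (ħ/2)·⟨σ_y⟩.

0.429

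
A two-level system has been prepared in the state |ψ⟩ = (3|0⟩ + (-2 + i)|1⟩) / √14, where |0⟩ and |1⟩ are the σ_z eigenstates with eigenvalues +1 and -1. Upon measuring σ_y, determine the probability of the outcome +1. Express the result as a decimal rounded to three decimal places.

|+y⟩ = (|0⟩ + i|1⟩)/√2, so ⟨+y|ψ⟩ = (4 + 2i) / (√2·√14).
P = |4 + 2i|² / 28 = 20/28.

0.714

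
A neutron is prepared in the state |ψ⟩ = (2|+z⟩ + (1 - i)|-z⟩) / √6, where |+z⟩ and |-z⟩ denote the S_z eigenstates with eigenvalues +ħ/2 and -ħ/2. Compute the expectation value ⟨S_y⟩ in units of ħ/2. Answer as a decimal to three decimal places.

⟨σ_y⟩ = 2 Im(a* b)/(|a|²+|b|²) with a = 2, b = (1 - i).
a* b = (2 - 2i), so ⟨σ_y⟩ = -4/6.
⟨S_y⟩ = (ħ/2)·⟨σ_y⟩.

-0.667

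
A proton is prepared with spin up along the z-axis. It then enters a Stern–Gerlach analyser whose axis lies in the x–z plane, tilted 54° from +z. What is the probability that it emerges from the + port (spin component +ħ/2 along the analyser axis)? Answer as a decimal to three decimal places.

0.794

For spin-½, the probability of finding spin-up along an axis at angle θ to the initial spin direction is cos²(θ/2); spin-down is sin²(θ/2).
θ = 54°, so P = cos²(27°) ≈ 0.794.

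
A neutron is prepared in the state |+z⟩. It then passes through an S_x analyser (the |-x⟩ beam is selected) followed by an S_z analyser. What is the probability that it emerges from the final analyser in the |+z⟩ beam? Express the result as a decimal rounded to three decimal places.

0.250

First analyser (S_x): from |+z⟩, P(|-x⟩) = 1/2.
After stage 1 the state is |-x⟩; P(|+z⟩) = |⟨+z|-x⟩|² = 1/2.
Joint probability = 1/2 × 1/2 = 0.250.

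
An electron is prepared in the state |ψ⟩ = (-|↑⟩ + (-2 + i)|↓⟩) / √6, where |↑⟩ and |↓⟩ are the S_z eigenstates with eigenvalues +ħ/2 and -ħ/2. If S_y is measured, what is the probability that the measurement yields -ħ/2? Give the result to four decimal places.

|-y⟩ = (|↑⟩ - i|↓⟩)/√2, so ⟨-y|ψ⟩ = (-2 - 2i) / (√2·√6).
P = |-2 - 2i|² / 12 = 8/12.

0.6667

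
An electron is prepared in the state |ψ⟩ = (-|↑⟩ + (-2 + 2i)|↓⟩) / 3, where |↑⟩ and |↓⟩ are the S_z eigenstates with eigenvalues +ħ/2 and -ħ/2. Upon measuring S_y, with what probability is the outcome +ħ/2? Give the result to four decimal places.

0.2778

|+y⟩ = (|↑⟩ + i|↓⟩)/√2, so ⟨+y|ψ⟩ = (1 + 2i) / (√2·3).
P = |1 + 2i|² / 18 = 5/18.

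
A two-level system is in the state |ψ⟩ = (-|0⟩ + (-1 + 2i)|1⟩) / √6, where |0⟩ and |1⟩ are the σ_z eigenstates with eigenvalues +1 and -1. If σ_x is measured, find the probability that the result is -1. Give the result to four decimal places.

|-x⟩ = (|0⟩ - |1⟩)/√2, so ⟨-x|ψ⟩ = (-2i) / (√2·√6).
P = |-2i|² / 12 = 4/12.

0.3333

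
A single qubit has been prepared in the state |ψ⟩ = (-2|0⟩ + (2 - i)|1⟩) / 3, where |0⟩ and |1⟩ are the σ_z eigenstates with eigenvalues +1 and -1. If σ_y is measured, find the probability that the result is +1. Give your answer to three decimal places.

0.722

|+y⟩ = (|0⟩ + i|1⟩)/√2, so ⟨+y|ψ⟩ = (-3 - 2i) / (√2·3).
P = |-3 - 2i|² / 18 = 13/18.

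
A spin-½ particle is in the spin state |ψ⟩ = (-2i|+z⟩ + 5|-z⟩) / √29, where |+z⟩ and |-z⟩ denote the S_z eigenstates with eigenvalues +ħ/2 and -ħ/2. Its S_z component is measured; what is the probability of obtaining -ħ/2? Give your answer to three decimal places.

0.862

The -ħ/2 outcome corresponds to |-z⟩. Its amplitude in |ψ⟩ is 5/√29.
P = |5|² / 29 = 25/29.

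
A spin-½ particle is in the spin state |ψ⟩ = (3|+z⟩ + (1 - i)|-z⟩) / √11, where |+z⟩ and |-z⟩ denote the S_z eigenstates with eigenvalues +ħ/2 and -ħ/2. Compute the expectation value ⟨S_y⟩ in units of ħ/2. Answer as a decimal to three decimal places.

⟨σ_y⟩ = 2 Im(a* b)/(|a|²+|b|²) with a = 3, b = (1 - i).
a* b = (3 - 3i), so ⟨σ_y⟩ = -6/11.
⟨S_y⟩ = (ħ/2)·⟨σ_y⟩.

-0.545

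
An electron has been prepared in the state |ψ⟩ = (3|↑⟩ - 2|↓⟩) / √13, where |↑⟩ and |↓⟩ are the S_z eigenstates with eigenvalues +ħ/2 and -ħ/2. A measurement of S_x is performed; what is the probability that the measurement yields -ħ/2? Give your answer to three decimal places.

|-x⟩ = (|↑⟩ - |↓⟩)/√2, so ⟨-x|ψ⟩ = (5) / (√2·√13).
P = |5|² / 26 = 25/26.

0.962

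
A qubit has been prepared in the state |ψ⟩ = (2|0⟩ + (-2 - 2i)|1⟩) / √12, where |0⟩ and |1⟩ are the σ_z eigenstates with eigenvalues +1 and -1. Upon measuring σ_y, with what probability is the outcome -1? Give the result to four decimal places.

0.8333

|-y⟩ = (|0⟩ - i|1⟩)/√2, so ⟨-y|ψ⟩ = (4 - 2i) / (√2·√12).
P = |4 - 2i|² / 24 = 20/24.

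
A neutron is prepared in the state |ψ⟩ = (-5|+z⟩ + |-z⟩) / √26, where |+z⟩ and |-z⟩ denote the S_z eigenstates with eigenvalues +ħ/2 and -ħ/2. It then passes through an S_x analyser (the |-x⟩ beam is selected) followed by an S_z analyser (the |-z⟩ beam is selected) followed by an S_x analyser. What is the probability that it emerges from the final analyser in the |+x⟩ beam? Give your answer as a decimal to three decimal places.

0.173

First analyser (S_x): P(|-x⟩) = |⟨-x|ψ⟩|² = 36/52.
After stage 1 the state is |-x⟩; P(|-z⟩) = |⟨-z|-x⟩|² = 1/2.
After stage 2 the state is |-z⟩; P(|+x⟩) = |⟨+x|-z⟩|² = 1/2.
Joint probability = 36/52 × 1/2 × 1/2 = 0.173.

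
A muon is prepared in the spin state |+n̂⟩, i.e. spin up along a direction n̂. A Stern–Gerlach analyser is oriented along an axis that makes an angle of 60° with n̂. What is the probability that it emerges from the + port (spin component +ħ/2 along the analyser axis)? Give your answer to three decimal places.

For spin-½, the probability of finding spin-up along an axis at angle θ to the initial spin direction is cos²(θ/2); spin-down is sin²(θ/2).
θ = 60°, so P = cos²(30°) ≈ 0.750.

0.750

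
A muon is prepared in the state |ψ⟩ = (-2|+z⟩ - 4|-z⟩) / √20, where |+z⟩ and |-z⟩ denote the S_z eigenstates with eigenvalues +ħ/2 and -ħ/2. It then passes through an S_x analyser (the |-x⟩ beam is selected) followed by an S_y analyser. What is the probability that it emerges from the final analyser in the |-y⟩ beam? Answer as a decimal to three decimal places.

First analyser (S_x): P(|-x⟩) = |⟨-x|ψ⟩|² = 4/40.
After stage 1 the state is |-x⟩; P(|-y⟩) = |⟨-y|-x⟩|² = 1/2.
Joint probability = 4/40 × 1/2 = 0.050.

0.050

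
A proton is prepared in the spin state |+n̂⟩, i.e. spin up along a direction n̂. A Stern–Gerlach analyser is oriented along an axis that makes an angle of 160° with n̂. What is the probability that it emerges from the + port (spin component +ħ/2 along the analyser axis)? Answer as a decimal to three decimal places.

For spin-½, the probability of finding spin-up along an axis at angle θ to the initial spin direction is cos²(θ/2); spin-down is sin²(θ/2).
θ = 160°, so P = cos²(80°) ≈ 0.030.

0.030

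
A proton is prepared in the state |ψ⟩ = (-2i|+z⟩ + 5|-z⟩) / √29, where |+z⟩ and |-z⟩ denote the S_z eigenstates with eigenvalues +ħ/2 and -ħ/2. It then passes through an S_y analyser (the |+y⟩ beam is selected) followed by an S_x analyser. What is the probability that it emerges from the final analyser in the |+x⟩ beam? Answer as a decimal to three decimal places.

0.422

First analyser (S_y): P(|+y⟩) = |⟨+y|ψ⟩|² = 49/58.
After stage 1 the state is |+y⟩; P(|+x⟩) = |⟨+x|+y⟩|² = 1/2.
Joint probability = 49/58 × 1/2 = 0.422.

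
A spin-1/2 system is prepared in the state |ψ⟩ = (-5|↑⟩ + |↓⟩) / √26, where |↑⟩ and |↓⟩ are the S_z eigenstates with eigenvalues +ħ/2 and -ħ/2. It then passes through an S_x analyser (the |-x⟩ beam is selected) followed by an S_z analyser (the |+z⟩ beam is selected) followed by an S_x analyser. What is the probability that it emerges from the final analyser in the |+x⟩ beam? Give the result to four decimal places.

0.1731

First analyser (S_x): P(|-x⟩) = |⟨-x|ψ⟩|² = 36/52.
After stage 1 the state is |-x⟩; P(|+z⟩) = |⟨+z|-x⟩|² = 1/2.
After stage 2 the state is |+z⟩; P(|+x⟩) = |⟨+x|+z⟩|² = 1/2.
Joint probability = 36/52 × 1/2 × 1/2 = 0.1731.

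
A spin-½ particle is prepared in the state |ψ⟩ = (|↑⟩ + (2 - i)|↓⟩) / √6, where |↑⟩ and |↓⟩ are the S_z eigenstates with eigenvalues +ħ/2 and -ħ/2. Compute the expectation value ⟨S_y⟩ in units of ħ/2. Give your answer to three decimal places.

⟨σ_y⟩ = 2 Im(a* b)/(|a|²+|b|²) with a = 1, b = (2 - i).
a* b = (2 - i), so ⟨σ_y⟩ = -2/6.
⟨S_y⟩ = (ħ/2)·⟨σ_y⟩.

-0.333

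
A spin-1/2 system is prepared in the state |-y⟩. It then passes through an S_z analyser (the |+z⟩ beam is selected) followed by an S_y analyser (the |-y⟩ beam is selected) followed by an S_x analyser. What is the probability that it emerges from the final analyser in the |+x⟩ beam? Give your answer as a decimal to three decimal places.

0.125

First analyser (S_z): from |-y⟩, P(|+z⟩) = 1/2.
After stage 1 the state is |+z⟩; P(|-y⟩) = |⟨-y|+z⟩|² = 1/2.
After stage 2 the state is |-y⟩; P(|+x⟩) = |⟨+x|-y⟩|² = 1/2.
Joint probability = 1/2 × 1/2 × 1/2 = 0.125.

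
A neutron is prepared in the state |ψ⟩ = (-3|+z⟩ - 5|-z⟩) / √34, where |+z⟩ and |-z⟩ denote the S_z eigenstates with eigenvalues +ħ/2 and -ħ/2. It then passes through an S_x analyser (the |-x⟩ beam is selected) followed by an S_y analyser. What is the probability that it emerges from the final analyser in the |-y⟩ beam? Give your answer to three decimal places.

0.029

First analyser (S_x): P(|-x⟩) = |⟨-x|ψ⟩|² = 4/68.
After stage 1 the state is |-x⟩; P(|-y⟩) = |⟨-y|-x⟩|² = 1/2.
Joint probability = 4/68 × 1/2 = 0.029.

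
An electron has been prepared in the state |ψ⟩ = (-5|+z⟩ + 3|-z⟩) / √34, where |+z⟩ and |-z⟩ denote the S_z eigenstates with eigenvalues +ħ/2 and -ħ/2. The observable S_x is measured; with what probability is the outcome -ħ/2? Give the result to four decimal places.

|-x⟩ = (|+z⟩ - |-z⟩)/√2, so ⟨-x|ψ⟩ = (-8) / (√2·√34).
P = |-8|² / 68 = 64/68.

0.9412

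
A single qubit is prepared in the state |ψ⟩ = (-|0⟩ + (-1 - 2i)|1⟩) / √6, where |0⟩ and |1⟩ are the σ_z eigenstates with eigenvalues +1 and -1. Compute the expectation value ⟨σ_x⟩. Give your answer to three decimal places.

0.333

⟨σ_x⟩ = 2 Re(a* b)/(|a|²+|b|²) with a = -1, b = (-1 - 2i).
a* b = (1 + 2i), so ⟨σ_x⟩ = 2/6.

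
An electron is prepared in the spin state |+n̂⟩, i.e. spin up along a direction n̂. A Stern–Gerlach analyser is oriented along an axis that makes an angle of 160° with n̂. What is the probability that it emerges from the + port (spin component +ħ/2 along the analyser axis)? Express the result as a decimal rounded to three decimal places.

0.030

For spin-½, the probability of finding spin-up along an axis at angle θ to the initial spin direction is cos²(θ/2); spin-down is sin²(θ/2).
θ = 160°, so P = cos²(80°) ≈ 0.030.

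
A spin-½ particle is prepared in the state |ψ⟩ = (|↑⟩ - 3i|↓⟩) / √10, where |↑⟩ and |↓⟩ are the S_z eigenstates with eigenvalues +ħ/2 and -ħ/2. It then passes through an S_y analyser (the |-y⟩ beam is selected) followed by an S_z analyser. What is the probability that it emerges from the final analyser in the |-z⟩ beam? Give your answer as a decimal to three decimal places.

0.400

First analyser (S_y): P(|-y⟩) = |⟨-y|ψ⟩|² = 16/20.
After stage 1 the state is |-y⟩; P(|-z⟩) = |⟨-z|-y⟩|² = 1/2.
Joint probability = 16/20 × 1/2 = 0.400.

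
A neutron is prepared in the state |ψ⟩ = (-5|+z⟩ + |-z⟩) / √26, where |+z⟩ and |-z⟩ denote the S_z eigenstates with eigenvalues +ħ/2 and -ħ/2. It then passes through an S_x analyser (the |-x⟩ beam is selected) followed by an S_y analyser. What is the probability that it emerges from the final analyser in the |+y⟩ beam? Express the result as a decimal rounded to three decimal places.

First analyser (S_x): P(|-x⟩) = |⟨-x|ψ⟩|² = 36/52.
After stage 1 the state is |-x⟩; P(|+y⟩) = |⟨+y|-x⟩|² = 1/2.
Joint probability = 36/52 × 1/2 = 0.346.

0.346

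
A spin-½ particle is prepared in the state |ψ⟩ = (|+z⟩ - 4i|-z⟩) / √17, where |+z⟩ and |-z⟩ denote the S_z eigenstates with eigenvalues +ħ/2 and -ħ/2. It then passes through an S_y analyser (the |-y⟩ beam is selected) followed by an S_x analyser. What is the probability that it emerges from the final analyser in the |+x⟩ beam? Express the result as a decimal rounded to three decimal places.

0.368

First analyser (S_y): P(|-y⟩) = |⟨-y|ψ⟩|² = 25/34.
After stage 1 the state is |-y⟩; P(|+x⟩) = |⟨+x|-y⟩|² = 1/2.
Joint probability = 25/34 × 1/2 = 0.368.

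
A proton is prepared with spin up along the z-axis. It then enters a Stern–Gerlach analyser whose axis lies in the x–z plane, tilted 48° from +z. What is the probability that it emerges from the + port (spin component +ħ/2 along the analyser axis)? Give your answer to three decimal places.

0.835

For spin-½, the probability of finding spin-up along an axis at angle θ to the initial spin direction is cos²(θ/2); spin-down is sin²(θ/2).
θ = 48°, so P = cos²(24°) ≈ 0.835.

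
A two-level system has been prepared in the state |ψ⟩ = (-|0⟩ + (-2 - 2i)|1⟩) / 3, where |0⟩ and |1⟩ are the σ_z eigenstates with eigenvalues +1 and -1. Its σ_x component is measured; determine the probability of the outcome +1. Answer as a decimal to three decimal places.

|+x⟩ = (|0⟩ + |1⟩)/√2, so ⟨+x|ψ⟩ = (-3 - 2i) / (√2·3).
P = |-3 - 2i|² / 18 = 13/18.

0.722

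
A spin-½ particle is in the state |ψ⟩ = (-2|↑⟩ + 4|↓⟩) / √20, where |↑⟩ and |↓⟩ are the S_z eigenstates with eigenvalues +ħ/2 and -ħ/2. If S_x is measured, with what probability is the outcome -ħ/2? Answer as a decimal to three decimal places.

|-x⟩ = (|↑⟩ - |↓⟩)/√2, so ⟨-x|ψ⟩ = (-6) / (√2·√20).
P = |-6|² / 40 = 36/40.

0.900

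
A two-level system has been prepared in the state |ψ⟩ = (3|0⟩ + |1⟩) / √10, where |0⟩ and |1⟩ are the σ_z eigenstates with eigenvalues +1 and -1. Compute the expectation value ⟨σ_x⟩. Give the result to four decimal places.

⟨σ_x⟩ = 2 Re(a* b)/(|a|²+|b|²) with a = 3, b = 1.
a* b = 3, so ⟨σ_x⟩ = 6/10.

0.6000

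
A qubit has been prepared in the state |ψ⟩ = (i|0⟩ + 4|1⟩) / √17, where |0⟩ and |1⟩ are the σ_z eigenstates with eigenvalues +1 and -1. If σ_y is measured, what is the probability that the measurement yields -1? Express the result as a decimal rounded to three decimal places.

0.735

|-y⟩ = (|0⟩ - i|1⟩)/√2, so ⟨-y|ψ⟩ = (5i) / (√2·√17).
P = |5i|² / 34 = 25/34.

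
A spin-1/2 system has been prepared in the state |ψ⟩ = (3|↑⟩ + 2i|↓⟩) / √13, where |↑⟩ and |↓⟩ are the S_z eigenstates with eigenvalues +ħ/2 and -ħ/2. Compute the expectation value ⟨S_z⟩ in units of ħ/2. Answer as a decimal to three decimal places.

⟨σ_z⟩ = |a|² - |b|² divided by |a|²+|b|², with a, b the |↑⟩, |↓⟩ amplitudes.
= (9 - 4)/13 = 5/13.
⟨S_z⟩ = (ħ/2)·⟨σ_z⟩.

0.385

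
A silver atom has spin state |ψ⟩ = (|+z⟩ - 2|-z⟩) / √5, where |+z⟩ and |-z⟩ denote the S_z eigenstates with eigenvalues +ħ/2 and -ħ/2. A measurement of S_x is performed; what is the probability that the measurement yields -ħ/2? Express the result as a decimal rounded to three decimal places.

|-x⟩ = (|+z⟩ - |-z⟩)/√2, so ⟨-x|ψ⟩ = (3) / (√2·√5).
P = |3|² / 10 = 9/10.

0.900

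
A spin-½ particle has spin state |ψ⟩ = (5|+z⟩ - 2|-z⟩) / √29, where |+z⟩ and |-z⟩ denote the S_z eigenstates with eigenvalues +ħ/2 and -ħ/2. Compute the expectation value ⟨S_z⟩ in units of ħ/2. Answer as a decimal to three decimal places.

0.724

⟨σ_z⟩ = |a|² - |b|² divided by |a|²+|b|², with a, b the |+z⟩, |-z⟩ amplitudes.
= (25 - 4)/29 = 21/29.
⟨S_z⟩ = (ħ/2)·⟨σ_z⟩.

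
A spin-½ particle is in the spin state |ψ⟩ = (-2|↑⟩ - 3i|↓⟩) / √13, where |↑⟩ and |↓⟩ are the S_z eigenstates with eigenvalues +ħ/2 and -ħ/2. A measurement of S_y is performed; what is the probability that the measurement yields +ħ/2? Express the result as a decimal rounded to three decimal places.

|+y⟩ = (|↑⟩ + i|↓⟩)/√2, so ⟨+y|ψ⟩ = (-5) / (√2·√13).
P = |-5|² / 26 = 25/26.

0.962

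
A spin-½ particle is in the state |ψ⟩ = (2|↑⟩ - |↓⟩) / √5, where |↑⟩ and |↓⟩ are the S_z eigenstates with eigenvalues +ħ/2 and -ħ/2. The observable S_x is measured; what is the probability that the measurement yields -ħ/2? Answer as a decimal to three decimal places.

|-x⟩ = (|↑⟩ - |↓⟩)/√2, so ⟨-x|ψ⟩ = (3) / (√2·√5).
P = |3|² / 10 = 9/10.

0.900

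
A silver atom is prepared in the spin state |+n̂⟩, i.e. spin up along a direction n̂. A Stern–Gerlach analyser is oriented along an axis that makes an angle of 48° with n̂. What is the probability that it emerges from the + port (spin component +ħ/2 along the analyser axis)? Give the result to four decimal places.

For spin-½, the probability of finding spin-up along an axis at angle θ to the initial spin direction is cos²(θ/2); spin-down is sin²(θ/2).
θ = 48°, so P = cos²(24°) ≈ 0.8346.

0.8346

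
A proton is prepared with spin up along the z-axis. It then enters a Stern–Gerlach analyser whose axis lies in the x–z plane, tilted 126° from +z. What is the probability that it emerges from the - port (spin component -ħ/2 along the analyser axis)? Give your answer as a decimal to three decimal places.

0.794

For spin-½, the probability of finding spin-up along an axis at angle θ to the initial spin direction is cos²(θ/2); spin-down is sin²(θ/2).
θ = 126°, so P = sin²(63°) ≈ 0.794.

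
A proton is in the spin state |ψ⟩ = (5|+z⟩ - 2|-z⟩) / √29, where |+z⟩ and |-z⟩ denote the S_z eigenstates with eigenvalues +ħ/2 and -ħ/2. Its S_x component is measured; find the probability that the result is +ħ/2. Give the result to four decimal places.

|+x⟩ = (|+z⟩ + |-z⟩)/√2, so ⟨+x|ψ⟩ = (3) / (√2·√29).
P = |3|² / 58 = 9/58.

0.1552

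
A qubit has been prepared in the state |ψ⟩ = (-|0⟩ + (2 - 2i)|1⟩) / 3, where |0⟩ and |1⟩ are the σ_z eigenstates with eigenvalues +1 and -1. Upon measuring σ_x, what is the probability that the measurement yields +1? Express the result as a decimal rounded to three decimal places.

|+x⟩ = (|0⟩ + |1⟩)/√2, so ⟨+x|ψ⟩ = (1 - 2i) / (√2·3).
P = |1 - 2i|² / 18 = 5/18.

0.278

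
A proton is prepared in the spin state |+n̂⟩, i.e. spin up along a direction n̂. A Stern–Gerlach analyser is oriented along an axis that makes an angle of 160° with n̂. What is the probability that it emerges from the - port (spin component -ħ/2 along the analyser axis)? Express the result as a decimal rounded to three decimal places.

0.970

For spin-½, the probability of finding spin-up along an axis at angle θ to the initial spin direction is cos²(θ/2); spin-down is sin²(θ/2).
θ = 160°, so P = sin²(80°) ≈ 0.970.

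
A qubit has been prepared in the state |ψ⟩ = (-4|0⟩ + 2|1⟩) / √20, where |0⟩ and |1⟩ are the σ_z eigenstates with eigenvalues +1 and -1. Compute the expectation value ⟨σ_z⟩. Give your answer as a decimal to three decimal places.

0.600

⟨σ_z⟩ = |a|² - |b|² divided by |a|²+|b|², with a, b the |0⟩, |1⟩ amplitudes.
= (16 - 4)/20 = 12/20.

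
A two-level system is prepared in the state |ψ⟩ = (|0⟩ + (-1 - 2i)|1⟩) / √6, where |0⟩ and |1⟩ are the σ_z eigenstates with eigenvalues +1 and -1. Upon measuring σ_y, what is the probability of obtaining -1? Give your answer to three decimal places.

|-y⟩ = (|0⟩ - i|1⟩)/√2, so ⟨-y|ψ⟩ = (3 - i) / (√2·√6).
P = |3 - i|² / 12 = 10/12.

0.833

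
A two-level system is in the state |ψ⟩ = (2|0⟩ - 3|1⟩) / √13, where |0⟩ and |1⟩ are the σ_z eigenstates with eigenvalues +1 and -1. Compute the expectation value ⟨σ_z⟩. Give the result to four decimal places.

-0.3846

⟨σ_z⟩ = |a|² - |b|² divided by |a|²+|b|², with a, b the |0⟩, |1⟩ amplitudes.
= (4 - 9)/13 = -5/13.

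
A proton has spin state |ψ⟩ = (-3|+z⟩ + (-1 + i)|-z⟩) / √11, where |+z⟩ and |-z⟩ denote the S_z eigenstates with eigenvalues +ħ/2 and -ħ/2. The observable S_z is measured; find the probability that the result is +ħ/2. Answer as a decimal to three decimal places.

0.818

The +ħ/2 outcome corresponds to |+z⟩. Its amplitude in |ψ⟩ is -3/√11.
P = |-3|² / 11 = 9/11.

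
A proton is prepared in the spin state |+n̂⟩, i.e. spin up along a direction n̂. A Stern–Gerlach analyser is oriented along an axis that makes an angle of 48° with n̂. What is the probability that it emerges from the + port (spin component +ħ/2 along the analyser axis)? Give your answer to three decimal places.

0.835

For spin-½, the probability of finding spin-up along an axis at angle θ to the initial spin direction is cos²(θ/2); spin-down is sin²(θ/2).
θ = 48°, so P = cos²(24°) ≈ 0.835.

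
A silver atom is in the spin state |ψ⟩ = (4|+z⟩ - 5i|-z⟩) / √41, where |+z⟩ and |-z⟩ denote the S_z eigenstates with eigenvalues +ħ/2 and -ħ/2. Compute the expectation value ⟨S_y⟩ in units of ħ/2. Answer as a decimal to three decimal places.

⟨σ_y⟩ = 2 Im(a* b)/(|a|²+|b|²) with a = 4, b = -5i.
a* b = -20i, so ⟨σ_y⟩ = -40/41.
⟨S_y⟩ = (ħ/2)·⟨σ_y⟩.

-0.976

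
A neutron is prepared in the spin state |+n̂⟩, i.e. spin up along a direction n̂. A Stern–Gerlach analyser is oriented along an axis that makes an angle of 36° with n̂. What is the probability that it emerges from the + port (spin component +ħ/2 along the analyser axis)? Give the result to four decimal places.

For spin-½, the probability of finding spin-up along an axis at angle θ to the initial spin direction is cos²(θ/2); spin-down is sin²(θ/2).
θ = 36°, so P = cos²(18°) ≈ 0.9045.

0.9045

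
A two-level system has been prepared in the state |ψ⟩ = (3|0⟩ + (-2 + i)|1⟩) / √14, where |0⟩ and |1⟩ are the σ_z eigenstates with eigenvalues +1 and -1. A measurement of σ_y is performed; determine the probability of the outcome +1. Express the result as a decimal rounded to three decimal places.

|+y⟩ = (|0⟩ + i|1⟩)/√2, so ⟨+y|ψ⟩ = (4 + 2i) / (√2·√14).
P = |4 + 2i|² / 28 = 20/28.

0.714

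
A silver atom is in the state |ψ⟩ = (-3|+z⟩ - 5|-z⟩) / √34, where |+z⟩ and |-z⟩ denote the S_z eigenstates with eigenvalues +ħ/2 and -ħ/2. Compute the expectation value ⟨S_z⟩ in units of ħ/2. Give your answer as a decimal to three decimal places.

⟨σ_z⟩ = |a|² - |b|² divided by |a|²+|b|², with a, b the |+z⟩, |-z⟩ amplitudes.
= (9 - 25)/34 = -16/34.
⟨S_z⟩ = (ħ/2)·⟨σ_z⟩.

-0.471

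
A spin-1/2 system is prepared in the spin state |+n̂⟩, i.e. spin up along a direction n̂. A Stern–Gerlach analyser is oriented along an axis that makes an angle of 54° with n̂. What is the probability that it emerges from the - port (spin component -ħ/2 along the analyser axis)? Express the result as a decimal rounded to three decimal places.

For spin-½, the probability of finding spin-up along an axis at angle θ to the initial spin direction is cos²(θ/2); spin-down is sin²(θ/2).
θ = 54°, so P = sin²(27°) ≈ 0.206.

0.206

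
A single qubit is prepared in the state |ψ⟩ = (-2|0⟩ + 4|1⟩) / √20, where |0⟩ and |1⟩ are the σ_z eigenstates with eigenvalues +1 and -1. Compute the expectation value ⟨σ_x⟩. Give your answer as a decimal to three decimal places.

⟨σ_x⟩ = 2 Re(a* b)/(|a|²+|b|²) with a = -2, b = 4.
a* b = -8, so ⟨σ_x⟩ = -16/20.

-0.800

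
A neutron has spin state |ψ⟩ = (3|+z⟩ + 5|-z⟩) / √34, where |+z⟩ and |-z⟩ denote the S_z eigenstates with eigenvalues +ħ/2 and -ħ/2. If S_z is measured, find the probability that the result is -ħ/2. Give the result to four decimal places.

The -ħ/2 outcome corresponds to |-z⟩. Its amplitude in |ψ⟩ is 5/√34.
P = |5|² / 34 = 25/34.

0.7353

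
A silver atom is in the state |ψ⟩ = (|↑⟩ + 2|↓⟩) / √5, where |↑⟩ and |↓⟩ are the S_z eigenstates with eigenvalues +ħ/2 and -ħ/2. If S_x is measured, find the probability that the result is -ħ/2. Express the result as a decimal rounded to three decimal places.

0.100

|-x⟩ = (|↑⟩ - |↓⟩)/√2, so ⟨-x|ψ⟩ = (-1) / (√2·√5).
P = |-1|² / 10 = 1/10.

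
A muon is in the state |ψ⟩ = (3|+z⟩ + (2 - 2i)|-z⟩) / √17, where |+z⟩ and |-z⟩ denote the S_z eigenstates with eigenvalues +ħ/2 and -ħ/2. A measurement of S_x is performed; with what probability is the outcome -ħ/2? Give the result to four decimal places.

|-x⟩ = (|+z⟩ - |-z⟩)/√2, so ⟨-x|ψ⟩ = (1 + 2i) / (√2·√17).
P = |1 + 2i|² / 34 = 5/34.

0.1471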